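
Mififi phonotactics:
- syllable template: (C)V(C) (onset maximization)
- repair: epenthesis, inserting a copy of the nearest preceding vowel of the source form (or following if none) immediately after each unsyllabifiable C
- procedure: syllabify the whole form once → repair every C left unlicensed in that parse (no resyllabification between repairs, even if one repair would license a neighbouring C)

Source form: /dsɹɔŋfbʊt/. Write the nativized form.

dɔsɔɹɔŋfɔbʊt

The consonants /d/, /s/, /f/ cannot be parsed into a legal (C)V(C) syllable (at most one coda consonant is licensed; onsets are limited to one consonant).
Inserting the epenthetic vowel yields /d/ → /dɔ/, /s/ → /sɔ/, /f/ → /fɔ/.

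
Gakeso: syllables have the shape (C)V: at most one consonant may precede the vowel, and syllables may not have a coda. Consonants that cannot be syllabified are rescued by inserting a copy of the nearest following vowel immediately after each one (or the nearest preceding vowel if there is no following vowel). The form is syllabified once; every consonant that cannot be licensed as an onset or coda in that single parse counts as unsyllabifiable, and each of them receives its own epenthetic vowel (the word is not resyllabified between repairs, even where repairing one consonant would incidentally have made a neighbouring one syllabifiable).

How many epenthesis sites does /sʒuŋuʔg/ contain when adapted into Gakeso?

The unsyllabifiable consonants are /s/, /ʔ/, /g/; each receives one epenthetic vowel.

3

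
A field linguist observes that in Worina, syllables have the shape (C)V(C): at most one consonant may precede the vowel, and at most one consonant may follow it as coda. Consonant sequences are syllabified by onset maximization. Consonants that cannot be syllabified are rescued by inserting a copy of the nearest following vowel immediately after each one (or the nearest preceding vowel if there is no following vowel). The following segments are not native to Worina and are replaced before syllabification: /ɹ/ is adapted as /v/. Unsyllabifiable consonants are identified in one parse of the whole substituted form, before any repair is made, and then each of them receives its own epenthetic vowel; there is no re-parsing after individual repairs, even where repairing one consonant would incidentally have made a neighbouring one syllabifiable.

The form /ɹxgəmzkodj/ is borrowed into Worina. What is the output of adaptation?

vəxəgəmzokodjo

Substitution: /ɹ/ → /v/, giving /vxgəmzkodj/.
The consonants /v/, /x/, /z/, /j/ cannot be parsed into a legal (C)V(C) syllable (at most one coda consonant is licensed; onsets are limited to one consonant).
Each unlicensed consonant becomes the onset of a new syllable: /v/ → /və/, /x/ → /xə/, /z/ → /zo/, /j/ → /jo/.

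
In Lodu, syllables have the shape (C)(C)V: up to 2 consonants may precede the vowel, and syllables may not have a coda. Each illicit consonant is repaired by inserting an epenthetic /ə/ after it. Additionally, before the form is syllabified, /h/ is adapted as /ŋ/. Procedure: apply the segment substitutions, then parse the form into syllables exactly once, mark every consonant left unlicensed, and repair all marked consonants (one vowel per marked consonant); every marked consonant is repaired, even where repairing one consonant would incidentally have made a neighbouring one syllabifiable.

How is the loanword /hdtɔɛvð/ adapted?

ŋədtɔɛvəðə

Substitution: /h/ → /ŋ/, giving /ŋdtɔɛvð/.
Under (C)(C)V, the unsyllabifiable consonants are /ŋ/, /v/, /ð/ (no codas are permitted; onsets may contain at most 2 consonants).
Epenthesis after each stranded consonant: /ŋ/ → /ŋə/, /v/ → /və/, /ð/ → /ðə/.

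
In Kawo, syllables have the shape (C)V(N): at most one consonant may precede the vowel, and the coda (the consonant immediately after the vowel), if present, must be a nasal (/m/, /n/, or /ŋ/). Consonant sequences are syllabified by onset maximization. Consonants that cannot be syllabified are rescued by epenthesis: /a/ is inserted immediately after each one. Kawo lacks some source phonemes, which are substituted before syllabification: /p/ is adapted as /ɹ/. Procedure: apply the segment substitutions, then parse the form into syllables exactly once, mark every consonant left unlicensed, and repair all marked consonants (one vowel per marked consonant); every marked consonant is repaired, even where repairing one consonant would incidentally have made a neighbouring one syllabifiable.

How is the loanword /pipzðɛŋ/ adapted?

ɹiɹazaðɛŋ

Substitution: /p/ → /ɹ/, giving /ɹiɹzðɛŋ/.
Syllabifying with onset maximization leaves /ɹ/, /z/ stranded (only a nasal (/m/, /n/, or /ŋ/) is licensed in coda position; onsets are limited to one consonant).
Epenthesis after each stranded consonant: /ɹ/ → /ɹa/, /z/ → /za/.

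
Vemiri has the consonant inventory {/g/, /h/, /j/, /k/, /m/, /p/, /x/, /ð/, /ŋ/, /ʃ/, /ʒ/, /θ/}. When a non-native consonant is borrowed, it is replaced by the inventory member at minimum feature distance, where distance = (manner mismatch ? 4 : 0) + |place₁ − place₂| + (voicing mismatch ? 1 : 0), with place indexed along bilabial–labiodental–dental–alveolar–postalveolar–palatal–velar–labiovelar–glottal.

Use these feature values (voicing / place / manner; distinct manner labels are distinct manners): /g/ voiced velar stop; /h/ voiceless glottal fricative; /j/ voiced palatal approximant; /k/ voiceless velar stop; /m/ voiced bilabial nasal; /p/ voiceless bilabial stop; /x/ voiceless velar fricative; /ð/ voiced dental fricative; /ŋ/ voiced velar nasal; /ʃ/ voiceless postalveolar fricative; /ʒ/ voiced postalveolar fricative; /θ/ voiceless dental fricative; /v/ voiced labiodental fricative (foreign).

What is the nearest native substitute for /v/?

/ð/ is closest: same manner (fricative), place distance 1 (labiodental→dental), same voicing; total 1. Next closest is /θ/ at distance 2.

ð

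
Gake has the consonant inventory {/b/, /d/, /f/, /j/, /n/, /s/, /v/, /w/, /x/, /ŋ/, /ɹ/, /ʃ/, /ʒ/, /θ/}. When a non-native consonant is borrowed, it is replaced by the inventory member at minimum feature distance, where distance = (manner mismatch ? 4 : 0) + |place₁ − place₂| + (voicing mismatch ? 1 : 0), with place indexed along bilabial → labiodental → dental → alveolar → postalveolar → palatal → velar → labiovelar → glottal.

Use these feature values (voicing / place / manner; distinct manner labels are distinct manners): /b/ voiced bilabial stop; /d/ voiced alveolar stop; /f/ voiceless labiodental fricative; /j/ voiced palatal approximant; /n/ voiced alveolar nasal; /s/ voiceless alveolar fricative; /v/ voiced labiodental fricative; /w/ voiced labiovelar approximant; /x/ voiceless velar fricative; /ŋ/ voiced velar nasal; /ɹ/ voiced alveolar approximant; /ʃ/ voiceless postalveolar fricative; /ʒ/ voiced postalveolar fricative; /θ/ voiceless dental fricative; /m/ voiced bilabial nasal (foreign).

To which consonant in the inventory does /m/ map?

n

/n/ is closest: same manner (nasal), place distance 3 (bilabial→alveolar), same voicing; total 3. Next closest is /b/ at distance 4.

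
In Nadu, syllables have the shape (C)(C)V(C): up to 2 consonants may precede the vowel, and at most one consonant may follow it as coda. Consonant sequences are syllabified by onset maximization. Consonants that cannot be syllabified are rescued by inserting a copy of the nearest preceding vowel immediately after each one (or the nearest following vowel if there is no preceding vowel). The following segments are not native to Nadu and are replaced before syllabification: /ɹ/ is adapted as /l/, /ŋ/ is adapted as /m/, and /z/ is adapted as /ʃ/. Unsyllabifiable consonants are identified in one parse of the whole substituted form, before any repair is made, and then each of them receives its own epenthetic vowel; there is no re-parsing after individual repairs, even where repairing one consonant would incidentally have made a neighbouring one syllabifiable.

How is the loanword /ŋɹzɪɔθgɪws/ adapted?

mɪlʃɪɔθgɪwsɪ

Substitution: /ŋ/ → /m/, /ɹ/ → /l/, /z/ → /ʃ/, giving /mlʃɪɔθgɪws/.
Under (C)(C)V(C), the unsyllabifiable consonants are /m/, /s/ (at most one coda consonant is licensed; onsets may contain at most 2 consonants).
Inserting the epenthetic vowel yields /m/ → /mɪ/, /s/ → /sɪ/.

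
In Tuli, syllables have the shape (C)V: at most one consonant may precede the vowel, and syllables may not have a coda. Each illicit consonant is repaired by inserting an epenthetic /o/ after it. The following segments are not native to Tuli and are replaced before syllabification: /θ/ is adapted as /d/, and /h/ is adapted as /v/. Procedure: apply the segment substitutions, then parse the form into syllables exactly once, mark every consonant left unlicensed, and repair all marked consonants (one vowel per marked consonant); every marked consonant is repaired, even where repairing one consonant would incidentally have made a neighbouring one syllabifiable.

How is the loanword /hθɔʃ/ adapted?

vodɔʃo

Substitution: /h/ → /v/, /θ/ → /d/, giving /vdɔʃ/.
Under (C)V, the unsyllabifiable consonants are /v/, /ʃ/ (no codas are permitted; onsets are limited to one consonant).
Epenthesis after each stranded consonant: /v/ → /vo/, /ʃ/ → /ʃo/.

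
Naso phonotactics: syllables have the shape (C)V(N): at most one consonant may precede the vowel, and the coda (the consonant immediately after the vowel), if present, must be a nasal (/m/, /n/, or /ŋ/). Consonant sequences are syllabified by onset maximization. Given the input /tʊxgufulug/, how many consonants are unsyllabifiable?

2

The consonants /x/, /g/ cannot be parsed into a legal (C)V(N) syllable (only a nasal (/m/, /n/, or /ŋ/) is licensed in coda position; onsets are limited to one consonant).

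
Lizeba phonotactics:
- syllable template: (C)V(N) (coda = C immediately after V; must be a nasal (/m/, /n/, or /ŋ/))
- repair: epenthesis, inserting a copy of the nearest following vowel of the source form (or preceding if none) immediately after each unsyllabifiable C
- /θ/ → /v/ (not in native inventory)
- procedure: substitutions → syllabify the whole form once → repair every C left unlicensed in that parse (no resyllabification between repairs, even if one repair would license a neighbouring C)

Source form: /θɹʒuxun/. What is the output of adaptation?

vuɹuʒuxun

Substitution: /θ/ → /v/, giving /vɹʒuxun/.
Under (C)V(N), the unsyllabifiable consonants are /v/, /ɹ/ (only a nasal (/m/, /n/, or /ŋ/) is licensed in coda position; onsets are limited to one consonant).
Each unlicensed consonant becomes the onset of a new syllable: /v/ → /vu/, /ɹ/ → /ɹu/.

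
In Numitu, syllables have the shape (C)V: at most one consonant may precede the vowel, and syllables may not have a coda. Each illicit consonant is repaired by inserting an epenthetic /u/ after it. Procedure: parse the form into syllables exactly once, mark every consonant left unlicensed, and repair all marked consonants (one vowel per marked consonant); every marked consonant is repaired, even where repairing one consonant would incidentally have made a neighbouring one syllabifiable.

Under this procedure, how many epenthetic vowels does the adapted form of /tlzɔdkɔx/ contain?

4

The unsyllabifiable consonants are /t/, /l/, /d/, /x/; each receives one epenthetic vowel.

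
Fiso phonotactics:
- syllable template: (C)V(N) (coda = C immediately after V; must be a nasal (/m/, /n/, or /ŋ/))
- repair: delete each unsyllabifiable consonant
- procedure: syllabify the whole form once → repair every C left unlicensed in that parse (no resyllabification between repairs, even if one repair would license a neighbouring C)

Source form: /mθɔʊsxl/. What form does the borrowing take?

θɔʊ

Under (C)V(N), the unsyllabifiable consonants are /m/, /s/, /x/, /l/ (only a nasal (/m/, /n/, or /ŋ/) is licensed in coda position; onsets are limited to one consonant).
Deletion applies to /m/, /s/, /x/, /l/.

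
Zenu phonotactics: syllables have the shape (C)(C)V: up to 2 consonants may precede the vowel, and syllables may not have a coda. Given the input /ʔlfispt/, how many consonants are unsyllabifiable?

4

The consonants /ʔ/, /s/, /p/, /t/ cannot be parsed into a legal (C)(C)V syllable (no codas are permitted; onsets may contain at most 2 consonants).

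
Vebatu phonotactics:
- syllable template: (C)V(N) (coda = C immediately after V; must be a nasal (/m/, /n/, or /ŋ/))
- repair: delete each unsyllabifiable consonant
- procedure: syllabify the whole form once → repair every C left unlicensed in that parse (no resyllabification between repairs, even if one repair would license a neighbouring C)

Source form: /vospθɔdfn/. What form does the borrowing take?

voθɔ

The consonants /s/, /p/, /d/, /f/, /n/ cannot be parsed into a legal (C)V(N) syllable (only a nasal (/m/, /n/, or /ŋ/) is licensed in coda position; onsets are limited to one consonant).
Each unlicensed consonant is deleted: /s/, /p/, /d/, /f/, /n/.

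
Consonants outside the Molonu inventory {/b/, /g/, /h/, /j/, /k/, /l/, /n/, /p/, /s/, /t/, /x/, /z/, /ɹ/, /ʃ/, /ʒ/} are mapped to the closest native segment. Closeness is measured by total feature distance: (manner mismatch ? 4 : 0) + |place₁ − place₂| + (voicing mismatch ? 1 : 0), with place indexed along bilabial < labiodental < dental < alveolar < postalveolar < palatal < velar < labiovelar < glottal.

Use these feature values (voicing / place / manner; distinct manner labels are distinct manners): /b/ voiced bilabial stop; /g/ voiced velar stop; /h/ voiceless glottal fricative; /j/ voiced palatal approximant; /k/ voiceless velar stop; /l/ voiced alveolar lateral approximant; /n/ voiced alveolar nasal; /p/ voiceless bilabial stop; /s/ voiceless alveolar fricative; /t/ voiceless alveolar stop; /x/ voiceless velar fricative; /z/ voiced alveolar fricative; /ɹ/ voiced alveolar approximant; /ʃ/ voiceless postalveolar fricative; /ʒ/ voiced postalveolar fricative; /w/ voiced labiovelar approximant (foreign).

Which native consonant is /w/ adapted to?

/j/ is closest: same manner (approximant), place distance 2 (labiovelar→palatal), same voicing; total 2. Next closest is /ɹ/ at distance 4.

j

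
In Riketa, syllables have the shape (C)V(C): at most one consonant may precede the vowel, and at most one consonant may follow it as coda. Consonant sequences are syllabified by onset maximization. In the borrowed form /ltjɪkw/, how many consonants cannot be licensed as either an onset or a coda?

Under (C)V(C), the unsyllabifiable consonants are /l/, /t/, /w/ (at most one coda consonant is licensed; onsets are limited to one consonant).

3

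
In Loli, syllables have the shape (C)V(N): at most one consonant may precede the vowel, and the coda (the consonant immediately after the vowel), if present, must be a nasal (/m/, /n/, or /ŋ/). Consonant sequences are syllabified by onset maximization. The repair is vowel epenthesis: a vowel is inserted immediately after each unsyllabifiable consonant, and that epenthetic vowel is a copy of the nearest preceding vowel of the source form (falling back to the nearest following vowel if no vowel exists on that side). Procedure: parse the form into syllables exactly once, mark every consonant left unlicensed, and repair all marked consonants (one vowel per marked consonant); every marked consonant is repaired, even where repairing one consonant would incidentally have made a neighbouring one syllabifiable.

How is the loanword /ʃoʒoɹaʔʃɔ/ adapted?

The consonants /ʔ/ cannot be parsed into a legal (C)V(N) syllable (only a nasal (/m/, /n/, or /ŋ/) is licensed in coda position; onsets are limited to one consonant).
Each unlicensed consonant becomes the onset of a new syllable: /ʔ/ → /ʔa/.

ʃoʒoɹaʔaʃɔ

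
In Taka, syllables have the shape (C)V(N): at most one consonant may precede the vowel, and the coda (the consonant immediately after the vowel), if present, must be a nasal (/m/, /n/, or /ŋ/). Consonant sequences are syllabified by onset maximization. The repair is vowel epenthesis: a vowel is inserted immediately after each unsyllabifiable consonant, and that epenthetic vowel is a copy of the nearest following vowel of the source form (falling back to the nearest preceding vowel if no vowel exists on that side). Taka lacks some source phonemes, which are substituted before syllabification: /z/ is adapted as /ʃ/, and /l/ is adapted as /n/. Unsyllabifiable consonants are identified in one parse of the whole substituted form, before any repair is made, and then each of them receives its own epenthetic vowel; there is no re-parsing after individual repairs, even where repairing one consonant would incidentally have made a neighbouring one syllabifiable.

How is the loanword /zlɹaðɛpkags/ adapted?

ʃanaɹaðɛpakagasa

Substitution: /z/ → /ʃ/, /l/ → /n/, giving /ʃnɹaðɛpkags/.
The consonants /ʃ/, /n/, /p/, /g/, /s/ cannot be parsed into a legal (C)V(N) syllable (only a nasal (/m/, /n/, or /ŋ/) is licensed in coda position; onsets are limited to one consonant).
Inserting the epenthetic vowel yields /ʃ/ → /ʃa/, /n/ → /na/, /p/ → /pa/, /g/ → /ga/, /s/ → /sa/.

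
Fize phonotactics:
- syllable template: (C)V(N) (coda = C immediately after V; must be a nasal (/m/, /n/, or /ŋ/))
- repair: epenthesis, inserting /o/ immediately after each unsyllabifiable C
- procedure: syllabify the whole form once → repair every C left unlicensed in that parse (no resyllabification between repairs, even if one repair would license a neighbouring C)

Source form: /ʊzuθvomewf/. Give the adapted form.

Syllabifying with onset maximization leaves /θ/, /w/, /f/ stranded (only a nasal (/m/, /n/, or /ŋ/) is licensed in coda position; onsets are limited to one consonant).
Each unlicensed consonant becomes the onset of a new syllable: /θ/ → /θo/, /w/ → /wo/, /f/ → /fo/.

ʊzuθovomewofo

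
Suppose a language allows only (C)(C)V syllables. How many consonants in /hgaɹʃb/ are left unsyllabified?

3

Under (C)(C)V, the unsyllabifiable consonants are /ɹ/, /ʃ/, /b/ (no codas are permitted; onsets may contain at most 2 consonants).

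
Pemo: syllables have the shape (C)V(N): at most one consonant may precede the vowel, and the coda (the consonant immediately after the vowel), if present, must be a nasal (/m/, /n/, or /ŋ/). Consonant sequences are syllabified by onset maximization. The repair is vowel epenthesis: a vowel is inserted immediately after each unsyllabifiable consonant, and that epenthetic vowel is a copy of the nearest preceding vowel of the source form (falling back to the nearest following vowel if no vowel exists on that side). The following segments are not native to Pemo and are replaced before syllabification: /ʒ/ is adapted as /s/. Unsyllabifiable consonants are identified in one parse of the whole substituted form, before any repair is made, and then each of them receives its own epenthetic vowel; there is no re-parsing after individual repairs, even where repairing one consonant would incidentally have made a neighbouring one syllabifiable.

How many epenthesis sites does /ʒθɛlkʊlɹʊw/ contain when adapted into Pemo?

4

After substitution the input is /sθɛlkʊlɹʊw/.
The unsyllabifiable consonants are /s/, /l/, /l/, /w/; each receives one epenthetic vowel.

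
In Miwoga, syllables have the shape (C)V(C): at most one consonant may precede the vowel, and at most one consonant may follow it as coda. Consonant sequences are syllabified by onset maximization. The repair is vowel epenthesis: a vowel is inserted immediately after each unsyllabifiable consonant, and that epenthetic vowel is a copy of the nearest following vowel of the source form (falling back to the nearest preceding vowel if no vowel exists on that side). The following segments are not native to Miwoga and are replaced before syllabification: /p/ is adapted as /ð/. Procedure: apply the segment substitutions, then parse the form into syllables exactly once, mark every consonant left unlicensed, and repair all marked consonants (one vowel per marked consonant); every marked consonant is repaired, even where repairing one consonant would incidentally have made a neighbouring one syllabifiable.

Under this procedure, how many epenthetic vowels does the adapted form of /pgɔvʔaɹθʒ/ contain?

After substitution the input is /ðgɔvʔaɹθʒ/.
The unsyllabifiable consonants are /ð/, /θ/, /ʒ/; each receives one epenthetic vowel.

3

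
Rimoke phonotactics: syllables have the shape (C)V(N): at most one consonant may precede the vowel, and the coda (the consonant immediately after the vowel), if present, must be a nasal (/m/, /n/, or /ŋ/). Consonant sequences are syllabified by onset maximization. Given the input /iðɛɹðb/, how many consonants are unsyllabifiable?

3

Syllabifying with onset maximization leaves /ɹ/, /ð/, /b/ stranded (only a nasal (/m/, /n/, or /ŋ/) is licensed in coda position; onsets are limited to one consonant).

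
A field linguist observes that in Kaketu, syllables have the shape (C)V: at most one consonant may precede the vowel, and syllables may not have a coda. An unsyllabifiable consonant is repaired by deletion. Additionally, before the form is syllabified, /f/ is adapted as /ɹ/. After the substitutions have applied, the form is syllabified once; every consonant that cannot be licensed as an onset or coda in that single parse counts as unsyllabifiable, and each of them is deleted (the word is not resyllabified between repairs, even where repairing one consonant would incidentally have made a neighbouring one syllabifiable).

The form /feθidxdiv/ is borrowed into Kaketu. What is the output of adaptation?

Substitution: /f/ → /ɹ/, giving /ɹeθidxdiv/.
The consonants /d/, /x/, /v/ cannot be parsed into a legal (C)V syllable (no codas are permitted; onsets are limited to one consonant).
Deleting the stranded consonants removes /d/, /x/, /v/.

ɹeθidi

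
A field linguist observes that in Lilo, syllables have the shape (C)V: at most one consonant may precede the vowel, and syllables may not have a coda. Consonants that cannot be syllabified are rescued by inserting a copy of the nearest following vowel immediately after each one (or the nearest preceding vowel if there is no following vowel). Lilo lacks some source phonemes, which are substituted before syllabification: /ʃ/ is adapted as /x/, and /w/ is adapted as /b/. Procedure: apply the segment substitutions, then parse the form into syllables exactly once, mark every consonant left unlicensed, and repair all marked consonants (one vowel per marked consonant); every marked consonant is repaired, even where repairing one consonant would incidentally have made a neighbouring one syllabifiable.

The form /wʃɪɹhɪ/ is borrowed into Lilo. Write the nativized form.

Substitution: /w/ → /b/, /ʃ/ → /x/, giving /bxɪɹhɪ/.
Syllabifying with onset maximization leaves /b/, /ɹ/ stranded (no codas are permitted; onsets are limited to one consonant).
Inserting the epenthetic vowel yields /b/ → /bɪ/, /ɹ/ → /ɹɪ/.

bɪxɪɹɪhɪ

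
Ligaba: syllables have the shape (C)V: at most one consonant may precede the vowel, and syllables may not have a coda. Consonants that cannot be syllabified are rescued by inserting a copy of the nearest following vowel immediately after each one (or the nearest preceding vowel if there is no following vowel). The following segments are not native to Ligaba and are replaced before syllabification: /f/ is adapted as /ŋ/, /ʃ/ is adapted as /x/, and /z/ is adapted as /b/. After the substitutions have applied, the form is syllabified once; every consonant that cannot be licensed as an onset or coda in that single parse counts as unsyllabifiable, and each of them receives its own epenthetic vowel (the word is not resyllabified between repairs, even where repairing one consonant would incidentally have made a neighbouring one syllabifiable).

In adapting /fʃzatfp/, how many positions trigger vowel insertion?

After substitution the input is /ŋxbatŋp/.
The unsyllabifiable consonants are /ŋ/, /x/, /t/, /ŋ/, /p/; each receives one epenthetic vowel.

5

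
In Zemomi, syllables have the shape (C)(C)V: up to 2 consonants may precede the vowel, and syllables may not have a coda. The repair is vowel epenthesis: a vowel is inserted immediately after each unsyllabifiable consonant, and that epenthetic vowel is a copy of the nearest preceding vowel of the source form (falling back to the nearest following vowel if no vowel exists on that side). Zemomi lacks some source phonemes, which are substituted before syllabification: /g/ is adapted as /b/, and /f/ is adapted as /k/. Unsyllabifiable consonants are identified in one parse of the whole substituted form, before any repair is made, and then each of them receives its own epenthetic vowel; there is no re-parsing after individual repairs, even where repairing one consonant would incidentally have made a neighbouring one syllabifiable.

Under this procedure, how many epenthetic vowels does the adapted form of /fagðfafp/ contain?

3

After substitution the input is /kabðkakp/.
The unsyllabifiable consonants are /b/, /k/, /p/; each receives one epenthetic vowel.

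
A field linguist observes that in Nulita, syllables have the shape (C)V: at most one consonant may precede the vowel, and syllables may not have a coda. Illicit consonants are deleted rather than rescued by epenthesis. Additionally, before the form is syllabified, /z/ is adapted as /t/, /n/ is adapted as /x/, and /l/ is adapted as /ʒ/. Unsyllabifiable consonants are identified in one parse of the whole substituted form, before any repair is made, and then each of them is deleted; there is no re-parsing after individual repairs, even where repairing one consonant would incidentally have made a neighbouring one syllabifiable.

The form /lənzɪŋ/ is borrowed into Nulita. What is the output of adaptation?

ʒətɪ

Substitution: /l/ → /ʒ/, /n/ → /x/, /z/ → /t/, giving /ʒəxtɪŋ/.
Under (C)V, the unsyllabifiable consonants are /x/, /ŋ/ (no codas are permitted; onsets are limited to one consonant).
Deleting the stranded consonants removes /x/, /ŋ/.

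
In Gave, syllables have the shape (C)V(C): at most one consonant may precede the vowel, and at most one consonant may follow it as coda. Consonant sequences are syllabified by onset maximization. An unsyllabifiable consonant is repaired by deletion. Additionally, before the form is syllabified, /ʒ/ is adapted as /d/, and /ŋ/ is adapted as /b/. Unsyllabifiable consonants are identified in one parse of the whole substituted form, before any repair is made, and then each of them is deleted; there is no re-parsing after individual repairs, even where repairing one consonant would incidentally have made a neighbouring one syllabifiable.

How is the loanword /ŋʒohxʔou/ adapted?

Substitution: /ŋ/ → /b/, /ʒ/ → /d/, giving /bdohxʔou/.
The consonants /b/, /x/ cannot be parsed into a legal (C)V(C) syllable (at most one coda consonant is licensed; onsets are limited to one consonant).
Deletion applies to /b/, /x/.

dohʔou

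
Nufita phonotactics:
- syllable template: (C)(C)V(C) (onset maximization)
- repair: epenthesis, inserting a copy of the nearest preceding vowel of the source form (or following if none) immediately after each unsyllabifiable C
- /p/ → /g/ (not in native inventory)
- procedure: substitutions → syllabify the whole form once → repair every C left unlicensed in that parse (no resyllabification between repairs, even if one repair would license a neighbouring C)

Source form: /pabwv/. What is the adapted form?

Substitution: /p/ → /g/, giving /gabwv/.
The consonants /w/, /v/ cannot be parsed into a legal (C)(C)V(C) syllable (at most one coda consonant is licensed; onsets may contain at most 2 consonants).
Epenthesis after each stranded consonant: /w/ → /wa/, /v/ → /va/.

gabwava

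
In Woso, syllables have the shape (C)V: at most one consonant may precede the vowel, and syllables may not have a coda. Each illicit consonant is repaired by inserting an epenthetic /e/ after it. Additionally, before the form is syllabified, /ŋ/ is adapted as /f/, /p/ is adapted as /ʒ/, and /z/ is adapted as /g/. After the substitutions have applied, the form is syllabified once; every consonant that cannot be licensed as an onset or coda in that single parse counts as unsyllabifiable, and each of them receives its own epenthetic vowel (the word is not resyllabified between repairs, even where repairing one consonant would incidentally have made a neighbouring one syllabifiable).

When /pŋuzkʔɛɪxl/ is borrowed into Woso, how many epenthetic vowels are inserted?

After substitution the input is /ʒfugkʔɛɪxl/.
The unsyllabifiable consonants are /ʒ/, /g/, /k/, /x/, /l/; each receives one epenthetic vowel.

5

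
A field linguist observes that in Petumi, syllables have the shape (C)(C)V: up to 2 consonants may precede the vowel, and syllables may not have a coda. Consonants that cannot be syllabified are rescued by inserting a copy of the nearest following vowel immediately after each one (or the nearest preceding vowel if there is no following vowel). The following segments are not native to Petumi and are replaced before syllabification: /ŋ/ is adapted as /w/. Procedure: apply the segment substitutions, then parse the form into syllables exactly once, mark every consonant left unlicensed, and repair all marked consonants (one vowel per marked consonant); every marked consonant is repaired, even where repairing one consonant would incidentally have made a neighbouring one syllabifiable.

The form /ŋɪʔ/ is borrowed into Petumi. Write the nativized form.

wɪʔɪ

Substitution: /ŋ/ → /w/, giving /wɪʔ/.
Syllabifying with onset maximization leaves /ʔ/ stranded (no codas are permitted; onsets may contain at most 2 consonants).
Inserting the epenthetic vowel yields /ʔ/ → /ʔɪ/.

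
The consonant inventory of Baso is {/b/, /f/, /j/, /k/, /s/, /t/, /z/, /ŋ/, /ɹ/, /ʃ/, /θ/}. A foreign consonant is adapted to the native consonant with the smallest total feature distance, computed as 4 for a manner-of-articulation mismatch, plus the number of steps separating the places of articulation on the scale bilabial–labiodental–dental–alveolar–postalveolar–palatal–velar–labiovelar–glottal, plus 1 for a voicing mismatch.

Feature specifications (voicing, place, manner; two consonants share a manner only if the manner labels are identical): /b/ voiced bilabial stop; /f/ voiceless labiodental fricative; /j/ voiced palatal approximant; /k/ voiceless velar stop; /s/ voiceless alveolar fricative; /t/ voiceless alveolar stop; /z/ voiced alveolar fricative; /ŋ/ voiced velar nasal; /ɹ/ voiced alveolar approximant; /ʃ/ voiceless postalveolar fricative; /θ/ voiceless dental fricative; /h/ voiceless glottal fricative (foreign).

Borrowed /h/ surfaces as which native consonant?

/ʃ/ is closest: same manner (fricative), place distance 4 (glottal→postalveolar), same voicing; total 4. Next closest is /s/ at distance 5.

ʃ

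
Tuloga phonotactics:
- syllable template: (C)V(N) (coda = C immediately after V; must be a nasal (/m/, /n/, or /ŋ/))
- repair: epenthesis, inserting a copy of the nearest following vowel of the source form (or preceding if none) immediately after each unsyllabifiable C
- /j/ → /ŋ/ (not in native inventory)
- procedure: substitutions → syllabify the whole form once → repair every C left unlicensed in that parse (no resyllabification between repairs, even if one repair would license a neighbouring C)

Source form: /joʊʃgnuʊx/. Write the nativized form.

Substitution: /j/ → /ŋ/, giving /ŋoʊʃgnuʊx/.
Syllabifying with onset maximization leaves /ʃ/, /g/, /x/ stranded (only a nasal (/m/, /n/, or /ŋ/) is licensed in coda position; onsets are limited to one consonant).
Each unlicensed consonant becomes the onset of a new syllable: /ʃ/ → /ʃu/, /g/ → /gu/, /x/ → /xʊ/.

ŋoʊʃugunuʊxʊ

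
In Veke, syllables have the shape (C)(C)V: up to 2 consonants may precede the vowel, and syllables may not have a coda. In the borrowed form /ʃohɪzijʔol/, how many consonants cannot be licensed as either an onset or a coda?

Syllabifying with onset maximization leaves /l/ stranded (no codas are permitted; onsets may contain at most 2 consonants).

1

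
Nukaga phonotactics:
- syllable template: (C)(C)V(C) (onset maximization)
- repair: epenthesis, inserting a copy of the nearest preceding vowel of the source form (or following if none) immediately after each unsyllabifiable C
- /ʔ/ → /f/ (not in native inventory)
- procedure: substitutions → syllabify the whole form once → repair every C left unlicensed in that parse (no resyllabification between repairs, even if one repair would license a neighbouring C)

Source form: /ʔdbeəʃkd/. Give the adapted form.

fedbeəʃkədə

Substitution: /ʔ/ → /f/, giving /fdbeəʃkd/.
Syllabifying with onset maximization leaves /f/, /k/, /d/ stranded (at most one coda consonant is licensed; onsets may contain at most 2 consonants).
Inserting the epenthetic vowel yields /f/ → /fe/, /k/ → /kə/, /d/ → /də/.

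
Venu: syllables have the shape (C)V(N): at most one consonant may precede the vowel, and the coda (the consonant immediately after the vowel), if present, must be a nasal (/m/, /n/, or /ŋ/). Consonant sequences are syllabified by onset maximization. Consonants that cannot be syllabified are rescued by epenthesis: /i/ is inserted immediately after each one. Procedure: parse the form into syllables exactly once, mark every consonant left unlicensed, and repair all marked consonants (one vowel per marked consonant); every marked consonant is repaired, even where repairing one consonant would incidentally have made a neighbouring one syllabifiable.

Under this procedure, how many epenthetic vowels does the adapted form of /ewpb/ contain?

3

The unsyllabifiable consonants are /w/, /p/, /b/; each receives one epenthetic vowel.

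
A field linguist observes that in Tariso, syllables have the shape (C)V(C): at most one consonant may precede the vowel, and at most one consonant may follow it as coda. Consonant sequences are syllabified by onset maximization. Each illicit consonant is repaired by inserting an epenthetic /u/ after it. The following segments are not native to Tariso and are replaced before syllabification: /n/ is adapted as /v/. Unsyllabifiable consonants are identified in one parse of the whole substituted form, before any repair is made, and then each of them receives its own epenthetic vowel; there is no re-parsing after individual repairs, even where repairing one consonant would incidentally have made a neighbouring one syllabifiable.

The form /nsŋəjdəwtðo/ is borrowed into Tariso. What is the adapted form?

vusuŋəjdəwtuðo

Substitution: /n/ → /v/, giving /vsŋəjdəwtðo/.
The consonants /v/, /s/, /t/ cannot be parsed into a legal (C)V(C) syllable (at most one coda consonant is licensed; onsets are limited to one consonant).
Each unlicensed consonant becomes the onset of a new syllable: /v/ → /vu/, /s/ → /su/, /t/ → /tu/.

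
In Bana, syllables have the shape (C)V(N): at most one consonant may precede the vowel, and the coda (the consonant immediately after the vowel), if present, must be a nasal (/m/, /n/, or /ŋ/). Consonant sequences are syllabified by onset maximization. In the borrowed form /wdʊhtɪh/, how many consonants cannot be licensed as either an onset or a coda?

3

The consonants /w/, /h/, /h/ cannot be parsed into a legal (C)V(N) syllable (only a nasal (/m/, /n/, or /ŋ/) is licensed in coda position; onsets are limited to one consonant).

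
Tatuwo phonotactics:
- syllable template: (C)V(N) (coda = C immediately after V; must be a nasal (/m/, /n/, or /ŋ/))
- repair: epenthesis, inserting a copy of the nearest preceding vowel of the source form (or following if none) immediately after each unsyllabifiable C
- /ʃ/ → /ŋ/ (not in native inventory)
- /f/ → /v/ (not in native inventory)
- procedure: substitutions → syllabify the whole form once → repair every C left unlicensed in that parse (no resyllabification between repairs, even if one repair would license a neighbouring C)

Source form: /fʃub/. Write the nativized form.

vuŋubu

Substitution: /f/ → /v/, /ʃ/ → /ŋ/, giving /vŋub/.
Under (C)V(N), the unsyllabifiable consonants are /v/, /b/ (only a nasal (/m/, /n/, or /ŋ/) is licensed in coda position; onsets are limited to one consonant).
Inserting the epenthetic vowel yields /v/ → /vu/, /b/ → /bu/.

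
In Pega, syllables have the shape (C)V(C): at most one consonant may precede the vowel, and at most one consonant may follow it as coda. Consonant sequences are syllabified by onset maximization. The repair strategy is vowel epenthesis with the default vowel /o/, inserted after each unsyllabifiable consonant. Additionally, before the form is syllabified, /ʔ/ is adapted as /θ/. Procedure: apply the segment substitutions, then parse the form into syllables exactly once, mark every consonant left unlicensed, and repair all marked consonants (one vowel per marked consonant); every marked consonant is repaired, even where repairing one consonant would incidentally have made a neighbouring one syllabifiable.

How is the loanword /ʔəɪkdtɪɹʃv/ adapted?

θəɪkdotɪɹʃovo

Substitution: /ʔ/ → /θ/, giving /θəɪkdtɪɹʃv/.
Under (C)V(C), the unsyllabifiable consonants are /d/, /ʃ/, /v/ (at most one coda consonant is licensed; onsets are limited to one consonant).
Inserting the epenthetic vowel yields /d/ → /do/, /ʃ/ → /ʃo/, /v/ → /vo/.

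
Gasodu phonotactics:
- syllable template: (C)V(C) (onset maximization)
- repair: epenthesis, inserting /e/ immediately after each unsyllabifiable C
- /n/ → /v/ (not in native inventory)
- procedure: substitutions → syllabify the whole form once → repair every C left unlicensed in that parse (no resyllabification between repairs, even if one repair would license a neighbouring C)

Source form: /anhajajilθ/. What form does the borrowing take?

Substitution: /n/ → /v/, giving /avhajajilθ/.
Under (C)V(C), the unsyllabifiable consonants are /θ/ (at most one coda consonant is licensed; onsets are limited to one consonant).
Each unlicensed consonant becomes the onset of a new syllable: /θ/ → /θe/.

avhajajilθe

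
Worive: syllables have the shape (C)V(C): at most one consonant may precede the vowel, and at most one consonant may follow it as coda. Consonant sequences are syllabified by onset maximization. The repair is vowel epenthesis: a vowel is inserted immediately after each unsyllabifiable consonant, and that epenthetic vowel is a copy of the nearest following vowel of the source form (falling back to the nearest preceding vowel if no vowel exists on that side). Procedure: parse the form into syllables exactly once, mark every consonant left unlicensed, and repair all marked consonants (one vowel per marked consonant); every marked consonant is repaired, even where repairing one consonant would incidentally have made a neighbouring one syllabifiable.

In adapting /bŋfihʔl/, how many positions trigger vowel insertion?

The unsyllabifiable consonants are /b/, /ŋ/, /ʔ/, /l/; each receives one epenthetic vowel.

4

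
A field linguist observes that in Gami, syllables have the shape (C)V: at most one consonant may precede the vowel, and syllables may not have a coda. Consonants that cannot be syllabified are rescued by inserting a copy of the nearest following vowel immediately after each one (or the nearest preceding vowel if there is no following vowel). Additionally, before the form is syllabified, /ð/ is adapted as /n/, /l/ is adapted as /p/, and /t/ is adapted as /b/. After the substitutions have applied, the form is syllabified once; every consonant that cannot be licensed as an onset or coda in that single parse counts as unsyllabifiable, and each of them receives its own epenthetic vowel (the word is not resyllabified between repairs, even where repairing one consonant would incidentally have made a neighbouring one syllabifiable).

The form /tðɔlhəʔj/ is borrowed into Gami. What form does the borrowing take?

Substitution: /t/ → /b/, /ð/ → /n/, /l/ → /p/, giving /bnɔphəʔj/.
Syllabifying with onset maximization leaves /b/, /p/, /ʔ/, /j/ stranded (no codas are permitted; onsets are limited to one consonant).
Each unlicensed consonant becomes the onset of a new syllable: /b/ → /bɔ/, /p/ → /pə/, /ʔ/ → /ʔə/, /j/ → /jə/.

bɔnɔpəhəʔəjə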